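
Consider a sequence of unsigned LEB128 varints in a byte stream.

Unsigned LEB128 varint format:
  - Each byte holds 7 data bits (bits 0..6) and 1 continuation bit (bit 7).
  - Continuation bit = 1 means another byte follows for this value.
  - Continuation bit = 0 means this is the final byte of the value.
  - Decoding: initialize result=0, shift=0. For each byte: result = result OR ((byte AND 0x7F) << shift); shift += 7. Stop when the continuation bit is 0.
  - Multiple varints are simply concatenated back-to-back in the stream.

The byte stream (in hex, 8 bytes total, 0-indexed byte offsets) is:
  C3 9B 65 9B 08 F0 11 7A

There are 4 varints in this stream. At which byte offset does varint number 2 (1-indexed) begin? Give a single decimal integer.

  byte[0]=0xC3 cont=1 payload=0x43=67: acc |= 67<<0 -> acc=67 shift=7
  byte[1]=0x9B cont=1 payload=0x1B=27: acc |= 27<<7 -> acc=3523 shift=14
  byte[2]=0x65 cont=0 payload=0x65=101: acc |= 101<<14 -> acc=1658307 shift=21 [end]
Varint 1: bytes[0:3] = C3 9B 65 -> value 1658307 (3 byte(s))
  byte[3]=0x9B cont=1 payload=0x1B=27: acc |= 27<<0 -> acc=27 shift=7
  byte[4]=0x08 cont=0 payload=0x08=8: acc |= 8<<7 -> acc=1051 shift=14 [end]
Varint 2: bytes[3:5] = 9B 08 -> value 1051 (2 byte(s))
  byte[5]=0xF0 cont=1 payload=0x70=112: acc |= 112<<0 -> acc=112 shift=7
  byte[6]=0x11 cont=0 payload=0x11=17: acc |= 17<<7 -> acc=2288 shift=14 [end]
Varint 3: bytes[5:7] = F0 11 -> value 2288 (2 byte(s))
  byte[7]=0x7A cont=0 payload=0x7A=122: acc |= 122<<0 -> acc=122 shift=7 [end]
Varint 4: bytes[7:8] = 7A -> value 122 (1 byte(s))

Answer: 3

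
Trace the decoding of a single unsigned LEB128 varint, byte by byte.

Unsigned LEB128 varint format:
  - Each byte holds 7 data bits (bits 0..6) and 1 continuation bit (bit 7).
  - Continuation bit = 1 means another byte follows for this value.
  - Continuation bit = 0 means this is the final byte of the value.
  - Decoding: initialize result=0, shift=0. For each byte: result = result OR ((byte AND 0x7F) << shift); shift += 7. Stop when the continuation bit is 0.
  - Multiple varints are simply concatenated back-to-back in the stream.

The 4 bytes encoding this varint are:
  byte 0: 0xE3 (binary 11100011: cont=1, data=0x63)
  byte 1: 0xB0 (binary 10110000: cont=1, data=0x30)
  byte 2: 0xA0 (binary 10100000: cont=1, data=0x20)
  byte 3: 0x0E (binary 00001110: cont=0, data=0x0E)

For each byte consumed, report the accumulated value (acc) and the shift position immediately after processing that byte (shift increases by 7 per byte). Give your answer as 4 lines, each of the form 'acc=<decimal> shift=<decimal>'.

byte 0=0xE3: payload=0x63=99, contrib = 99<<0 = 99; acc -> 99, shift -> 7
byte 1=0xB0: payload=0x30=48, contrib = 48<<7 = 6144; acc -> 6243, shift -> 14
byte 2=0xA0: payload=0x20=32, contrib = 32<<14 = 524288; acc -> 530531, shift -> 21
byte 3=0x0E: payload=0x0E=14, contrib = 14<<21 = 29360128; acc -> 29890659, shift -> 28

Answer: acc=99 shift=7
acc=6243 shift=14
acc=530531 shift=21
acc=29890659 shift=28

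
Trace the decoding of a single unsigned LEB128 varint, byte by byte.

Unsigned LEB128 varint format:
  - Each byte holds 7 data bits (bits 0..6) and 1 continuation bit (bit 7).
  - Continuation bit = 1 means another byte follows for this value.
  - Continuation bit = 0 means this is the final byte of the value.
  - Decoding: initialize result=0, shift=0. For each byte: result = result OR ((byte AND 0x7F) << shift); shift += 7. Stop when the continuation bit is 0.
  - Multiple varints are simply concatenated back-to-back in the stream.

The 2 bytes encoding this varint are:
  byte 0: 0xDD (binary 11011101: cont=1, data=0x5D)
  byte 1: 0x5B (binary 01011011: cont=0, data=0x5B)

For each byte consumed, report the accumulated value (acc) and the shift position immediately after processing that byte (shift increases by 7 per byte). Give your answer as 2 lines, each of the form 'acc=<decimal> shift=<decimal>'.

Answer: acc=93 shift=7
acc=11741 shift=14

Derivation:
byte 0=0xDD: payload=0x5D=93, contrib = 93<<0 = 93; acc -> 93, shift -> 7
byte 1=0x5B: payload=0x5B=91, contrib = 91<<7 = 11648; acc -> 11741, shift -> 14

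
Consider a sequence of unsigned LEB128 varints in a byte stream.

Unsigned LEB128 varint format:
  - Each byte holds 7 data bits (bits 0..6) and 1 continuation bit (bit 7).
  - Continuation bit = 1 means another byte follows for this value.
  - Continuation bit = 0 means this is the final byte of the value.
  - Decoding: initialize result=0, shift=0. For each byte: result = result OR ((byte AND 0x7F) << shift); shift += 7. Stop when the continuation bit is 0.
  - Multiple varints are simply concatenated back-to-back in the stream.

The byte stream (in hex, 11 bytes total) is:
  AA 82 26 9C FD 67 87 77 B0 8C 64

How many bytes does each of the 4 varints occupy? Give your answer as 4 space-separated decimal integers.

  byte[0]=0xAA cont=1 payload=0x2A=42: acc |= 42<<0 -> acc=42 shift=7
  byte[1]=0x82 cont=1 payload=0x02=2: acc |= 2<<7 -> acc=298 shift=14
  byte[2]=0x26 cont=0 payload=0x26=38: acc |= 38<<14 -> acc=622890 shift=21 [end]
Varint 1: bytes[0:3] = AA 82 26 -> value 622890 (3 byte(s))
  byte[3]=0x9C cont=1 payload=0x1C=28: acc |= 28<<0 -> acc=28 shift=7
  byte[4]=0xFD cont=1 payload=0x7D=125: acc |= 125<<7 -> acc=16028 shift=14
  byte[5]=0x67 cont=0 payload=0x67=103: acc |= 103<<14 -> acc=1703580 shift=21 [end]
Varint 2: bytes[3:6] = 9C FD 67 -> value 1703580 (3 byte(s))
  byte[6]=0x87 cont=1 payload=0x07=7: acc |= 7<<0 -> acc=7 shift=7
  byte[7]=0x77 cont=0 payload=0x77=119: acc |= 119<<7 -> acc=15239 shift=14 [end]
Varint 3: bytes[6:8] = 87 77 -> value 15239 (2 byte(s))
  byte[8]=0xB0 cont=1 payload=0x30=48: acc |= 48<<0 -> acc=48 shift=7
  byte[9]=0x8C cont=1 payload=0x0C=12: acc |= 12<<7 -> acc=1584 shift=14
  byte[10]=0x64 cont=0 payload=0x64=100: acc |= 100<<14 -> acc=1639984 shift=21 [end]
Varint 4: bytes[8:11] = B0 8C 64 -> value 1639984 (3 byte(s))

Answer: 3 3 2 3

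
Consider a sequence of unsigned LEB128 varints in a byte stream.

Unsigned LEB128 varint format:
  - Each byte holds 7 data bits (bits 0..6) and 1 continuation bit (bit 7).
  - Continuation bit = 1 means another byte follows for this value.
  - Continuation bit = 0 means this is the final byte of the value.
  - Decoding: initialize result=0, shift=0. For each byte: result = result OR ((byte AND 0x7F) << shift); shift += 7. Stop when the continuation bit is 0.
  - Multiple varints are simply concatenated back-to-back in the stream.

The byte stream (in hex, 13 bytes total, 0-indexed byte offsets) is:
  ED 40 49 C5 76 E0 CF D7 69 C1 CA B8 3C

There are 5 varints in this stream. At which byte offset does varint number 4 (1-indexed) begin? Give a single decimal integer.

  byte[0]=0xED cont=1 payload=0x6D=109: acc |= 109<<0 -> acc=109 shift=7
  byte[1]=0x40 cont=0 payload=0x40=64: acc |= 64<<7 -> acc=8301 shift=14 [end]
Varint 1: bytes[0:2] = ED 40 -> value 8301 (2 byte(s))
  byte[2]=0x49 cont=0 payload=0x49=73: acc |= 73<<0 -> acc=73 shift=7 [end]
Varint 2: bytes[2:3] = 49 -> value 73 (1 byte(s))
  byte[3]=0xC5 cont=1 payload=0x45=69: acc |= 69<<0 -> acc=69 shift=7
  byte[4]=0x76 cont=0 payload=0x76=118: acc |= 118<<7 -> acc=15173 shift=14 [end]
Varint 3: bytes[3:5] = C5 76 -> value 15173 (2 byte(s))
  byte[5]=0xE0 cont=1 payload=0x60=96: acc |= 96<<0 -> acc=96 shift=7
  byte[6]=0xCF cont=1 payload=0x4F=79: acc |= 79<<7 -> acc=10208 shift=14
  byte[7]=0xD7 cont=1 payload=0x57=87: acc |= 87<<14 -> acc=1435616 shift=21
  byte[8]=0x69 cont=0 payload=0x69=105: acc |= 105<<21 -> acc=221636576 shift=28 [end]
Varint 4: bytes[5:9] = E0 CF D7 69 -> value 221636576 (4 byte(s))
  byte[9]=0xC1 cont=1 payload=0x41=65: acc |= 65<<0 -> acc=65 shift=7
  byte[10]=0xCA cont=1 payload=0x4A=74: acc |= 74<<7 -> acc=9537 shift=14
  byte[11]=0xB8 cont=1 payload=0x38=56: acc |= 56<<14 -> acc=927041 shift=21
  byte[12]=0x3C cont=0 payload=0x3C=60: acc |= 60<<21 -> acc=126756161 shift=28 [end]
Varint 5: bytes[9:13] = C1 CA B8 3C -> value 126756161 (4 byte(s))

Answer: 5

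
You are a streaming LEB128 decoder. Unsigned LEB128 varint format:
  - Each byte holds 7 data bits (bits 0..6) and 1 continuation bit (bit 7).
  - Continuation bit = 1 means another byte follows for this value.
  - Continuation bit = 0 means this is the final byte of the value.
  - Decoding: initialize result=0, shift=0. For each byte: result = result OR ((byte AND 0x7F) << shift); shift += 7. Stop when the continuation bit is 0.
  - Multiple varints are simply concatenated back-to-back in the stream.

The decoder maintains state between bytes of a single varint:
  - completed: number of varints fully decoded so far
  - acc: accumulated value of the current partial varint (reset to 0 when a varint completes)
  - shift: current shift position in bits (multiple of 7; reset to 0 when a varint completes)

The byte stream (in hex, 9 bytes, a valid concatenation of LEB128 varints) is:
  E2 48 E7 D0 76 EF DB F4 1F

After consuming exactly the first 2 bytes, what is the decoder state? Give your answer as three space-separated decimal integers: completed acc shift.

Answer: 1 0 0

Derivation:
byte[0]=0xE2 cont=1 payload=0x62: acc |= 98<<0 -> completed=0 acc=98 shift=7
byte[1]=0x48 cont=0 payload=0x48: varint #1 complete (value=9314); reset -> completed=1 acc=0 shift=0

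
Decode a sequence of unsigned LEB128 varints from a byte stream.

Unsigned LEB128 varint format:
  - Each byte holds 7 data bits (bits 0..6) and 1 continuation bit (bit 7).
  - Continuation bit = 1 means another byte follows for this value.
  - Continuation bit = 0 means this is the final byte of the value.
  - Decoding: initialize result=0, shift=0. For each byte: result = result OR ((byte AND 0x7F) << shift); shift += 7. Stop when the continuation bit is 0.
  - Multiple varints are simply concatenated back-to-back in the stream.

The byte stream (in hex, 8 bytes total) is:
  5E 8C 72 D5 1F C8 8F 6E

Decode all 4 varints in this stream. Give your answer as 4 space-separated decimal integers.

Answer: 94 14604 4053 1804232

Derivation:
  byte[0]=0x5E cont=0 payload=0x5E=94: acc |= 94<<0 -> acc=94 shift=7 [end]
Varint 1: bytes[0:1] = 5E -> value 94 (1 byte(s))
  byte[1]=0x8C cont=1 payload=0x0C=12: acc |= 12<<0 -> acc=12 shift=7
  byte[2]=0x72 cont=0 payload=0x72=114: acc |= 114<<7 -> acc=14604 shift=14 [end]
Varint 2: bytes[1:3] = 8C 72 -> value 14604 (2 byte(s))
  byte[3]=0xD5 cont=1 payload=0x55=85: acc |= 85<<0 -> acc=85 shift=7
  byte[4]=0x1F cont=0 payload=0x1F=31: acc |= 31<<7 -> acc=4053 shift=14 [end]
Varint 3: bytes[3:5] = D5 1F -> value 4053 (2 byte(s))
  byte[5]=0xC8 cont=1 payload=0x48=72: acc |= 72<<0 -> acc=72 shift=7
  byte[6]=0x8F cont=1 payload=0x0F=15: acc |= 15<<7 -> acc=1992 shift=14
  byte[7]=0x6E cont=0 payload=0x6E=110: acc |= 110<<14 -> acc=1804232 shift=21 [end]
Varint 4: bytes[5:8] = C8 8F 6E -> value 1804232 (3 byte(s))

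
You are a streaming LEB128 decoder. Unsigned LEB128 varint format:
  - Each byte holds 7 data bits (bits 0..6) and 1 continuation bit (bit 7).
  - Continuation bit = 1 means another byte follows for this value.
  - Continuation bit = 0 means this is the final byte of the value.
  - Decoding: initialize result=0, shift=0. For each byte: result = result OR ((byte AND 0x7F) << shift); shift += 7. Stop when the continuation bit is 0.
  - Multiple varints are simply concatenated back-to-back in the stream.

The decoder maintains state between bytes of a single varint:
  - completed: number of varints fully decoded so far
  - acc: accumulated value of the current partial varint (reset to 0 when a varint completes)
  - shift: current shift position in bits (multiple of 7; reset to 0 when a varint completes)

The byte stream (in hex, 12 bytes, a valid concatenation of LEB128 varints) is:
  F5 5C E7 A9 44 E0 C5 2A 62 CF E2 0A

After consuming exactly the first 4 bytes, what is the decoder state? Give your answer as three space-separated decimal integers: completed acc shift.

Answer: 1 5351 14

Derivation:
byte[0]=0xF5 cont=1 payload=0x75: acc |= 117<<0 -> completed=0 acc=117 shift=7
byte[1]=0x5C cont=0 payload=0x5C: varint #1 complete (value=11893); reset -> completed=1 acc=0 shift=0
byte[2]=0xE7 cont=1 payload=0x67: acc |= 103<<0 -> completed=1 acc=103 shift=7
byte[3]=0xA9 cont=1 payload=0x29: acc |= 41<<7 -> completed=1 acc=5351 shift=14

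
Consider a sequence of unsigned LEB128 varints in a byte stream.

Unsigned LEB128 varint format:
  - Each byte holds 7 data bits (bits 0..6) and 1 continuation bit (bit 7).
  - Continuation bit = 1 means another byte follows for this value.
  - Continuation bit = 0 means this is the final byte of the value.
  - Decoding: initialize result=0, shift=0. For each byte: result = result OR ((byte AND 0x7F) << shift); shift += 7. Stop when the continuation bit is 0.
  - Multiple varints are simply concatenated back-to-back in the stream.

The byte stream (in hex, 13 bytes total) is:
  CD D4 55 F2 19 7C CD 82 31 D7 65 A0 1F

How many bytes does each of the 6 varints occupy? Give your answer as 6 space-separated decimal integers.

Answer: 3 2 1 3 2 2

Derivation:
  byte[0]=0xCD cont=1 payload=0x4D=77: acc |= 77<<0 -> acc=77 shift=7
  byte[1]=0xD4 cont=1 payload=0x54=84: acc |= 84<<7 -> acc=10829 shift=14
  byte[2]=0x55 cont=0 payload=0x55=85: acc |= 85<<14 -> acc=1403469 shift=21 [end]
Varint 1: bytes[0:3] = CD D4 55 -> value 1403469 (3 byte(s))
  byte[3]=0xF2 cont=1 payload=0x72=114: acc |= 114<<0 -> acc=114 shift=7
  byte[4]=0x19 cont=0 payload=0x19=25: acc |= 25<<7 -> acc=3314 shift=14 [end]
Varint 2: bytes[3:5] = F2 19 -> value 3314 (2 byte(s))
  byte[5]=0x7C cont=0 payload=0x7C=124: acc |= 124<<0 -> acc=124 shift=7 [end]
Varint 3: bytes[5:6] = 7C -> value 124 (1 byte(s))
  byte[6]=0xCD cont=1 payload=0x4D=77: acc |= 77<<0 -> acc=77 shift=7
  byte[7]=0x82 cont=1 payload=0x02=2: acc |= 2<<7 -> acc=333 shift=14
  byte[8]=0x31 cont=0 payload=0x31=49: acc |= 49<<14 -> acc=803149 shift=21 [end]
Varint 4: bytes[6:9] = CD 82 31 -> value 803149 (3 byte(s))
  byte[9]=0xD7 cont=1 payload=0x57=87: acc |= 87<<0 -> acc=87 shift=7
  byte[10]=0x65 cont=0 payload=0x65=101: acc |= 101<<7 -> acc=13015 shift=14 [end]
Varint 5: bytes[9:11] = D7 65 -> value 13015 (2 byte(s))
  byte[11]=0xA0 cont=1 payload=0x20=32: acc |= 32<<0 -> acc=32 shift=7
  byte[12]=0x1F cont=0 payload=0x1F=31: acc |= 31<<7 -> acc=4000 shift=14 [end]
Varint 6: bytes[11:13] = A0 1F -> value 4000 (2 byte(s))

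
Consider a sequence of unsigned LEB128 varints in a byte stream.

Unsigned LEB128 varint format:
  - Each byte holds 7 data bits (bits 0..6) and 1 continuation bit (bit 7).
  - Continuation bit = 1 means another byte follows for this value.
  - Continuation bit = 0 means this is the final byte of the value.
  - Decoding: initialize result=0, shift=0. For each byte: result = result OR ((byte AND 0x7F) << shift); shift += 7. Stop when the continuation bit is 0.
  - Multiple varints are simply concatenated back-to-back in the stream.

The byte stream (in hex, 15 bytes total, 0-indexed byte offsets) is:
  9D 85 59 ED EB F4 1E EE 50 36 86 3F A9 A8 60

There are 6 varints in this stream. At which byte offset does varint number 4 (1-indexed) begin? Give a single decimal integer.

  byte[0]=0x9D cont=1 payload=0x1D=29: acc |= 29<<0 -> acc=29 shift=7
  byte[1]=0x85 cont=1 payload=0x05=5: acc |= 5<<7 -> acc=669 shift=14
  byte[2]=0x59 cont=0 payload=0x59=89: acc |= 89<<14 -> acc=1458845 shift=21 [end]
Varint 1: bytes[0:3] = 9D 85 59 -> value 1458845 (3 byte(s))
  byte[3]=0xED cont=1 payload=0x6D=109: acc |= 109<<0 -> acc=109 shift=7
  byte[4]=0xEB cont=1 payload=0x6B=107: acc |= 107<<7 -> acc=13805 shift=14
  byte[5]=0xF4 cont=1 payload=0x74=116: acc |= 116<<14 -> acc=1914349 shift=21
  byte[6]=0x1E cont=0 payload=0x1E=30: acc |= 30<<21 -> acc=64828909 shift=28 [end]
Varint 2: bytes[3:7] = ED EB F4 1E -> value 64828909 (4 byte(s))
  byte[7]=0xEE cont=1 payload=0x6E=110: acc |= 110<<0 -> acc=110 shift=7
  byte[8]=0x50 cont=0 payload=0x50=80: acc |= 80<<7 -> acc=10350 shift=14 [end]
Varint 3: bytes[7:9] = EE 50 -> value 10350 (2 byte(s))
  byte[9]=0x36 cont=0 payload=0x36=54: acc |= 54<<0 -> acc=54 shift=7 [end]
Varint 4: bytes[9:10] = 36 -> value 54 (1 byte(s))
  byte[10]=0x86 cont=1 payload=0x06=6: acc |= 6<<0 -> acc=6 shift=7
  byte[11]=0x3F cont=0 payload=0x3F=63: acc |= 63<<7 -> acc=8070 shift=14 [end]
Varint 5: bytes[10:12] = 86 3F -> value 8070 (2 byte(s))
  byte[12]=0xA9 cont=1 payload=0x29=41: acc |= 41<<0 -> acc=41 shift=7
  byte[13]=0xA8 cont=1 payload=0x28=40: acc |= 40<<7 -> acc=5161 shift=14
  byte[14]=0x60 cont=0 payload=0x60=96: acc |= 96<<14 -> acc=1578025 shift=21 [end]
Varint 6: bytes[12:15] = A9 A8 60 -> value 1578025 (3 byte(s))

Answer: 9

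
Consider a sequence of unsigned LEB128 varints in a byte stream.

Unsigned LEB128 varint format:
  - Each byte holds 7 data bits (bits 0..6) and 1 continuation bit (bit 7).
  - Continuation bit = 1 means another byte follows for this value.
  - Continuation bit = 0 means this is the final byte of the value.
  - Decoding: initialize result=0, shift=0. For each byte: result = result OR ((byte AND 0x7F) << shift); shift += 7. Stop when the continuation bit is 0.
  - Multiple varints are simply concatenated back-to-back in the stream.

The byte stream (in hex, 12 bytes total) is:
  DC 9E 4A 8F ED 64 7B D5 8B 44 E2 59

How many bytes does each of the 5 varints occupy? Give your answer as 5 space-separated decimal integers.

  byte[0]=0xDC cont=1 payload=0x5C=92: acc |= 92<<0 -> acc=92 shift=7
  byte[1]=0x9E cont=1 payload=0x1E=30: acc |= 30<<7 -> acc=3932 shift=14
  byte[2]=0x4A cont=0 payload=0x4A=74: acc |= 74<<14 -> acc=1216348 shift=21 [end]
Varint 1: bytes[0:3] = DC 9E 4A -> value 1216348 (3 byte(s))
  byte[3]=0x8F cont=1 payload=0x0F=15: acc |= 15<<0 -> acc=15 shift=7
  byte[4]=0xED cont=1 payload=0x6D=109: acc |= 109<<7 -> acc=13967 shift=14
  byte[5]=0x64 cont=0 payload=0x64=100: acc |= 100<<14 -> acc=1652367 shift=21 [end]
Varint 2: bytes[3:6] = 8F ED 64 -> value 1652367 (3 byte(s))
  byte[6]=0x7B cont=0 payload=0x7B=123: acc |= 123<<0 -> acc=123 shift=7 [end]
Varint 3: bytes[6:7] = 7B -> value 123 (1 byte(s))
  byte[7]=0xD5 cont=1 payload=0x55=85: acc |= 85<<0 -> acc=85 shift=7
  byte[8]=0x8B cont=1 payload=0x0B=11: acc |= 11<<7 -> acc=1493 shift=14
  byte[9]=0x44 cont=0 payload=0x44=68: acc |= 68<<14 -> acc=1115605 shift=21 [end]
Varint 4: bytes[7:10] = D5 8B 44 -> value 1115605 (3 byte(s))
  byte[10]=0xE2 cont=1 payload=0x62=98: acc |= 98<<0 -> acc=98 shift=7
  byte[11]=0x59 cont=0 payload=0x59=89: acc |= 89<<7 -> acc=11490 shift=14 [end]
Varint 5: bytes[10:12] = E2 59 -> value 11490 (2 byte(s))

Answer: 3 3 1 3 2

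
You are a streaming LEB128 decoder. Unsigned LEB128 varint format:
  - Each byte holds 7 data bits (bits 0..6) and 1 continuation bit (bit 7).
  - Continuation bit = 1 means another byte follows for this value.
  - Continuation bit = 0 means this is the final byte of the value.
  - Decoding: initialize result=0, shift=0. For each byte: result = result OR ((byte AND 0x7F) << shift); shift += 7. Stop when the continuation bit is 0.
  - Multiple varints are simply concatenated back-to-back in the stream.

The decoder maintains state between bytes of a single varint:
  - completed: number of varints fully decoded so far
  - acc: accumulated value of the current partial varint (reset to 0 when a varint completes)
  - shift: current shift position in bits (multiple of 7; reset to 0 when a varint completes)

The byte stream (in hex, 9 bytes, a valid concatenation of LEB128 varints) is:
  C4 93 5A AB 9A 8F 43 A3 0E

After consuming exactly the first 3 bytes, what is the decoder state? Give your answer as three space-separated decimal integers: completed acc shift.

byte[0]=0xC4 cont=1 payload=0x44: acc |= 68<<0 -> completed=0 acc=68 shift=7
byte[1]=0x93 cont=1 payload=0x13: acc |= 19<<7 -> completed=0 acc=2500 shift=14
byte[2]=0x5A cont=0 payload=0x5A: varint #1 complete (value=1477060); reset -> completed=1 acc=0 shift=0

Answer: 1 0 0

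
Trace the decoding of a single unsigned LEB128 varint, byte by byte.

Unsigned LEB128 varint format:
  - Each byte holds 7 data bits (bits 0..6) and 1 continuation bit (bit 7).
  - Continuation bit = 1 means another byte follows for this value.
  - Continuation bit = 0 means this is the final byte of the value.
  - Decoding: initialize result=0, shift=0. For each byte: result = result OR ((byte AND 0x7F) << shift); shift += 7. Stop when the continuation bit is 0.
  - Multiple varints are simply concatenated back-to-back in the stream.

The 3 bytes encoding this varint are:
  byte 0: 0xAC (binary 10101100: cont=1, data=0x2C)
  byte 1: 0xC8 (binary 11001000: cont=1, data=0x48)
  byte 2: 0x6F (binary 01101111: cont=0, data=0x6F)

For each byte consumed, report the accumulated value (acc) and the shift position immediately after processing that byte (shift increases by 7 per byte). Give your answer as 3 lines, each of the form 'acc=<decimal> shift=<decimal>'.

Answer: acc=44 shift=7
acc=9260 shift=14
acc=1827884 shift=21

Derivation:
byte 0=0xAC: payload=0x2C=44, contrib = 44<<0 = 44; acc -> 44, shift -> 7
byte 1=0xC8: payload=0x48=72, contrib = 72<<7 = 9216; acc -> 9260, shift -> 14
byte 2=0x6F: payload=0x6F=111, contrib = 111<<14 = 1818624; acc -> 1827884, shift -> 21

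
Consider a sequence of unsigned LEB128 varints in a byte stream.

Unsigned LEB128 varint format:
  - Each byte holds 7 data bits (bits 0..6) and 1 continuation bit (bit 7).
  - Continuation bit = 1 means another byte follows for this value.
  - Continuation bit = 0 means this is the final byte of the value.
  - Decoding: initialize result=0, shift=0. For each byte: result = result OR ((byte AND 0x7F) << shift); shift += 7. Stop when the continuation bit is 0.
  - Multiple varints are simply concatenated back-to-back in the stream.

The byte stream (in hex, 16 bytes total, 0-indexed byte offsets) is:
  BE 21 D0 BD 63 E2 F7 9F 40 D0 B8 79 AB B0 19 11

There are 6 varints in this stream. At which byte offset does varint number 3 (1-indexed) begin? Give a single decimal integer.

Answer: 5

Derivation:
  byte[0]=0xBE cont=1 payload=0x3E=62: acc |= 62<<0 -> acc=62 shift=7
  byte[1]=0x21 cont=0 payload=0x21=33: acc |= 33<<7 -> acc=4286 shift=14 [end]
Varint 1: bytes[0:2] = BE 21 -> value 4286 (2 byte(s))
  byte[2]=0xD0 cont=1 payload=0x50=80: acc |= 80<<0 -> acc=80 shift=7
  byte[3]=0xBD cont=1 payload=0x3D=61: acc |= 61<<7 -> acc=7888 shift=14
  byte[4]=0x63 cont=0 payload=0x63=99: acc |= 99<<14 -> acc=1629904 shift=21 [end]
Varint 2: bytes[2:5] = D0 BD 63 -> value 1629904 (3 byte(s))
  byte[5]=0xE2 cont=1 payload=0x62=98: acc |= 98<<0 -> acc=98 shift=7
  byte[6]=0xF7 cont=1 payload=0x77=119: acc |= 119<<7 -> acc=15330 shift=14
  byte[7]=0x9F cont=1 payload=0x1F=31: acc |= 31<<14 -> acc=523234 shift=21
  byte[8]=0x40 cont=0 payload=0x40=64: acc |= 64<<21 -> acc=134740962 shift=28 [end]
Varint 3: bytes[5:9] = E2 F7 9F 40 -> value 134740962 (4 byte(s))
  byte[9]=0xD0 cont=1 payload=0x50=80: acc |= 80<<0 -> acc=80 shift=7
  byte[10]=0xB8 cont=1 payload=0x38=56: acc |= 56<<7 -> acc=7248 shift=14
  byte[11]=0x79 cont=0 payload=0x79=121: acc |= 121<<14 -> acc=1989712 shift=21 [end]
Varint 4: bytes[9:12] = D0 B8 79 -> value 1989712 (3 byte(s))
  byte[12]=0xAB cont=1 payload=0x2B=43: acc |= 43<<0 -> acc=43 shift=7
  byte[13]=0xB0 cont=1 payload=0x30=48: acc |= 48<<7 -> acc=6187 shift=14
  byte[14]=0x19 cont=0 payload=0x19=25: acc |= 25<<14 -> acc=415787 shift=21 [end]
Varint 5: bytes[12:15] = AB B0 19 -> value 415787 (3 byte(s))
  byte[15]=0x11 cont=0 payload=0x11=17: acc |= 17<<0 -> acc=17 shift=7 [end]
Varint 6: bytes[15:16] = 11 -> value 17 (1 byte(s))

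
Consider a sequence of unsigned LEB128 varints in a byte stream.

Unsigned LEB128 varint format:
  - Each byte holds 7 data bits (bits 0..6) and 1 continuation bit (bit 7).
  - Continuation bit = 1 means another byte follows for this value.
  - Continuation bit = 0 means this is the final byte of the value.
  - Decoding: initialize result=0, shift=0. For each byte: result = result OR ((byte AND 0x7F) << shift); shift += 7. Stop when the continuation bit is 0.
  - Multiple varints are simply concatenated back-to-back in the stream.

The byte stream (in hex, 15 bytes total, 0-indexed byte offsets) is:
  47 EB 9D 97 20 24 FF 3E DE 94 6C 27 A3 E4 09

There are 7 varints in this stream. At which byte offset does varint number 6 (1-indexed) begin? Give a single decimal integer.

  byte[0]=0x47 cont=0 payload=0x47=71: acc |= 71<<0 -> acc=71 shift=7 [end]
Varint 1: bytes[0:1] = 47 -> value 71 (1 byte(s))
  byte[1]=0xEB cont=1 payload=0x6B=107: acc |= 107<<0 -> acc=107 shift=7
  byte[2]=0x9D cont=1 payload=0x1D=29: acc |= 29<<7 -> acc=3819 shift=14
  byte[3]=0x97 cont=1 payload=0x17=23: acc |= 23<<14 -> acc=380651 shift=21
  byte[4]=0x20 cont=0 payload=0x20=32: acc |= 32<<21 -> acc=67489515 shift=28 [end]
Varint 2: bytes[1:5] = EB 9D 97 20 -> value 67489515 (4 byte(s))
  byte[5]=0x24 cont=0 payload=0x24=36: acc |= 36<<0 -> acc=36 shift=7 [end]
Varint 3: bytes[5:6] = 24 -> value 36 (1 byte(s))
  byte[6]=0xFF cont=1 payload=0x7F=127: acc |= 127<<0 -> acc=127 shift=7
  byte[7]=0x3E cont=0 payload=0x3E=62: acc |= 62<<7 -> acc=8063 shift=14 [end]
Varint 4: bytes[6:8] = FF 3E -> value 8063 (2 byte(s))
  byte[8]=0xDE cont=1 payload=0x5E=94: acc |= 94<<0 -> acc=94 shift=7
  byte[9]=0x94 cont=1 payload=0x14=20: acc |= 20<<7 -> acc=2654 shift=14
  byte[10]=0x6C cont=0 payload=0x6C=108: acc |= 108<<14 -> acc=1772126 shift=21 [end]
Varint 5: bytes[8:11] = DE 94 6C -> value 1772126 (3 byte(s))
  byte[11]=0x27 cont=0 payload=0x27=39: acc |= 39<<0 -> acc=39 shift=7 [end]
Varint 6: bytes[11:12] = 27 -> value 39 (1 byte(s))
  byte[12]=0xA3 cont=1 payload=0x23=35: acc |= 35<<0 -> acc=35 shift=7
  byte[13]=0xE4 cont=1 payload=0x64=100: acc |= 100<<7 -> acc=12835 shift=14
  byte[14]=0x09 cont=0 payload=0x09=9: acc |= 9<<14 -> acc=160291 shift=21 [end]
Varint 7: bytes[12:15] = A3 E4 09 -> value 160291 (3 byte(s))

Answer: 11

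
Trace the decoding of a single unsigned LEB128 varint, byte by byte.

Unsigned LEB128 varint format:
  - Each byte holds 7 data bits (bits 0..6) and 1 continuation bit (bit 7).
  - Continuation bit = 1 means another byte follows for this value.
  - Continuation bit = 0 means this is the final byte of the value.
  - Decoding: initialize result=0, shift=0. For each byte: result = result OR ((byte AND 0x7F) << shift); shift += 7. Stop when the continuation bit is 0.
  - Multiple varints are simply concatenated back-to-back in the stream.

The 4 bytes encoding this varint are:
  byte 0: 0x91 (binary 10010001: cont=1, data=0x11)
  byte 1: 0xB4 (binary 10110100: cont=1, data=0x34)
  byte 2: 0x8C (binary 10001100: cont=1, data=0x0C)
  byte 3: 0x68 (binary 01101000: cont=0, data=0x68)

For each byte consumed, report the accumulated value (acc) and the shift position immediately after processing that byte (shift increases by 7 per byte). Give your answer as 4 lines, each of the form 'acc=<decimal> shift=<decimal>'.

byte 0=0x91: payload=0x11=17, contrib = 17<<0 = 17; acc -> 17, shift -> 7
byte 1=0xB4: payload=0x34=52, contrib = 52<<7 = 6656; acc -> 6673, shift -> 14
byte 2=0x8C: payload=0x0C=12, contrib = 12<<14 = 196608; acc -> 203281, shift -> 21
byte 3=0x68: payload=0x68=104, contrib = 104<<21 = 218103808; acc -> 218307089, shift -> 28

Answer: acc=17 shift=7
acc=6673 shift=14
acc=203281 shift=21
acc=218307089 shift=28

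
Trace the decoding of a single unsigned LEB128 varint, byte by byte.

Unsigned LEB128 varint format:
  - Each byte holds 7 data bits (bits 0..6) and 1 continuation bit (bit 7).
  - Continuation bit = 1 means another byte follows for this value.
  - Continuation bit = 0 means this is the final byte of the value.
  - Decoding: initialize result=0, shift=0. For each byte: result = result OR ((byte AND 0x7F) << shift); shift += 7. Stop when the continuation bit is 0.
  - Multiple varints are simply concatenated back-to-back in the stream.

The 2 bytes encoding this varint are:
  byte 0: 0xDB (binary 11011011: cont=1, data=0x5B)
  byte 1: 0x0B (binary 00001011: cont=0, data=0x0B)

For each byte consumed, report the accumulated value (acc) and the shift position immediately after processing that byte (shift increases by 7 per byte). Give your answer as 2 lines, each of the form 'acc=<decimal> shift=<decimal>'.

byte 0=0xDB: payload=0x5B=91, contrib = 91<<0 = 91; acc -> 91, shift -> 7
byte 1=0x0B: payload=0x0B=11, contrib = 11<<7 = 1408; acc -> 1499, shift -> 14

Answer: acc=91 shift=7
acc=1499 shift=14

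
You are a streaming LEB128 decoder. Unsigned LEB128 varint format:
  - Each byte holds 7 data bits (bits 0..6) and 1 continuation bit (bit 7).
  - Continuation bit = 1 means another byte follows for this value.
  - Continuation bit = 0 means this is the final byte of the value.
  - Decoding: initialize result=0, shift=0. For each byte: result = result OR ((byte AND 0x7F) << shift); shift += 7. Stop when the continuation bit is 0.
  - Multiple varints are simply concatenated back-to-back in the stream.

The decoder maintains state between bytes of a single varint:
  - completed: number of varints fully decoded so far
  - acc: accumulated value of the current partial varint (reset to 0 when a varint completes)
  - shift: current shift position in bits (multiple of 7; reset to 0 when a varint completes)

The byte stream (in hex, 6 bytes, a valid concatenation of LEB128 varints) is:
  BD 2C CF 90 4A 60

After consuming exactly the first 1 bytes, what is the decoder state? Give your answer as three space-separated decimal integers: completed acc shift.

Answer: 0 61 7

Derivation:
byte[0]=0xBD cont=1 payload=0x3D: acc |= 61<<0 -> completed=0 acc=61 shift=7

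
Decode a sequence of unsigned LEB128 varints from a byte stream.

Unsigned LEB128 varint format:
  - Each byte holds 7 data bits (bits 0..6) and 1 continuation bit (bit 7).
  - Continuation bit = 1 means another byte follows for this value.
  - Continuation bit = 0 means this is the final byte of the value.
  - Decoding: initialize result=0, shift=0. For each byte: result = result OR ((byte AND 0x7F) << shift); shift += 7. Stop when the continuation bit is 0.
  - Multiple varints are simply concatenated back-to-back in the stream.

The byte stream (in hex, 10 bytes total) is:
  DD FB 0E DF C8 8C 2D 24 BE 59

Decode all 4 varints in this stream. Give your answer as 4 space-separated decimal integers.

  byte[0]=0xDD cont=1 payload=0x5D=93: acc |= 93<<0 -> acc=93 shift=7
  byte[1]=0xFB cont=1 payload=0x7B=123: acc |= 123<<7 -> acc=15837 shift=14
  byte[2]=0x0E cont=0 payload=0x0E=14: acc |= 14<<14 -> acc=245213 shift=21 [end]
Varint 1: bytes[0:3] = DD FB 0E -> value 245213 (3 byte(s))
  byte[3]=0xDF cont=1 payload=0x5F=95: acc |= 95<<0 -> acc=95 shift=7
  byte[4]=0xC8 cont=1 payload=0x48=72: acc |= 72<<7 -> acc=9311 shift=14
  byte[5]=0x8C cont=1 payload=0x0C=12: acc |= 12<<14 -> acc=205919 shift=21
  byte[6]=0x2D cont=0 payload=0x2D=45: acc |= 45<<21 -> acc=94577759 shift=28 [end]
Varint 2: bytes[3:7] = DF C8 8C 2D -> value 94577759 (4 byte(s))
  byte[7]=0x24 cont=0 payload=0x24=36: acc |= 36<<0 -> acc=36 shift=7 [end]
Varint 3: bytes[7:8] = 24 -> value 36 (1 byte(s))
  byte[8]=0xBE cont=1 payload=0x3E=62: acc |= 62<<0 -> acc=62 shift=7
  byte[9]=0x59 cont=0 payload=0x59=89: acc |= 89<<7 -> acc=11454 shift=14 [end]
Varint 4: bytes[8:10] = BE 59 -> value 11454 (2 byte(s))

Answer: 245213 94577759 36 11454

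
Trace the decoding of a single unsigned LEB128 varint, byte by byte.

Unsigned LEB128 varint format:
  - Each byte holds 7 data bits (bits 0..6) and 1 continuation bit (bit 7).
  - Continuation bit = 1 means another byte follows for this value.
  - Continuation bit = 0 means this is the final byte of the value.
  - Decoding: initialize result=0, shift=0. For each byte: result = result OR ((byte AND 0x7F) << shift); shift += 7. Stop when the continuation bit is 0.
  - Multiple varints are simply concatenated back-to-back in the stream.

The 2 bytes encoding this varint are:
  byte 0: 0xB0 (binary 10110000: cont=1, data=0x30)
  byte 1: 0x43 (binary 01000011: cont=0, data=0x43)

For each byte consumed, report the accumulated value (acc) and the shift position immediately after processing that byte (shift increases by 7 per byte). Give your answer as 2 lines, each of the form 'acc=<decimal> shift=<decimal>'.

byte 0=0xB0: payload=0x30=48, contrib = 48<<0 = 48; acc -> 48, shift -> 7
byte 1=0x43: payload=0x43=67, contrib = 67<<7 = 8576; acc -> 8624, shift -> 14

Answer: acc=48 shift=7
acc=8624 shift=14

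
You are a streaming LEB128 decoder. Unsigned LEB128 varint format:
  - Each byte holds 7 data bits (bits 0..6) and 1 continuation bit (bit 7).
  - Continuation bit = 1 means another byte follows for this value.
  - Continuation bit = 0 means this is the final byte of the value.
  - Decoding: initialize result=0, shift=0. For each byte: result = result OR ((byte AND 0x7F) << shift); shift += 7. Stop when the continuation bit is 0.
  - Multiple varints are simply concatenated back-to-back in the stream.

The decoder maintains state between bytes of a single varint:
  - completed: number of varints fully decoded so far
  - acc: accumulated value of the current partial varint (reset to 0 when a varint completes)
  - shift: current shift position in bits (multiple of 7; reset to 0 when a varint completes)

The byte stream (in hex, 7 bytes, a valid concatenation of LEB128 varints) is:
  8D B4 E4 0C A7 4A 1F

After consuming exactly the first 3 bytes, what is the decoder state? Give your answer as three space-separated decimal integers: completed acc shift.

byte[0]=0x8D cont=1 payload=0x0D: acc |= 13<<0 -> completed=0 acc=13 shift=7
byte[1]=0xB4 cont=1 payload=0x34: acc |= 52<<7 -> completed=0 acc=6669 shift=14
byte[2]=0xE4 cont=1 payload=0x64: acc |= 100<<14 -> completed=0 acc=1645069 shift=21

Answer: 0 1645069 21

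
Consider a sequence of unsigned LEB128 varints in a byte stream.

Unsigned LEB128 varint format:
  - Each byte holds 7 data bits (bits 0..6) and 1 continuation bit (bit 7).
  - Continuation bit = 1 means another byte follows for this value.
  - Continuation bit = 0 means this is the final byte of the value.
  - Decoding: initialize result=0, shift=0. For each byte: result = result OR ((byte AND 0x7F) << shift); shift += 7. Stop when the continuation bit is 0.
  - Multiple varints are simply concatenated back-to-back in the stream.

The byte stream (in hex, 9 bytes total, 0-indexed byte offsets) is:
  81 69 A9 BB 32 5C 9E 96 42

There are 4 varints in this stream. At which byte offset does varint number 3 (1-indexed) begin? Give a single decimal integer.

  byte[0]=0x81 cont=1 payload=0x01=1: acc |= 1<<0 -> acc=1 shift=7
  byte[1]=0x69 cont=0 payload=0x69=105: acc |= 105<<7 -> acc=13441 shift=14 [end]
Varint 1: bytes[0:2] = 81 69 -> value 13441 (2 byte(s))
  byte[2]=0xA9 cont=1 payload=0x29=41: acc |= 41<<0 -> acc=41 shift=7
  byte[3]=0xBB cont=1 payload=0x3B=59: acc |= 59<<7 -> acc=7593 shift=14
  byte[4]=0x32 cont=0 payload=0x32=50: acc |= 50<<14 -> acc=826793 shift=21 [end]
Varint 2: bytes[2:5] = A9 BB 32 -> value 826793 (3 byte(s))
  byte[5]=0x5C cont=0 payload=0x5C=92: acc |= 92<<0 -> acc=92 shift=7 [end]
Varint 3: bytes[5:6] = 5C -> value 92 (1 byte(s))
  byte[6]=0x9E cont=1 payload=0x1E=30: acc |= 30<<0 -> acc=30 shift=7
  byte[7]=0x96 cont=1 payload=0x16=22: acc |= 22<<7 -> acc=2846 shift=14
  byte[8]=0x42 cont=0 payload=0x42=66: acc |= 66<<14 -> acc=1084190 shift=21 [end]
Varint 4: bytes[6:9] = 9E 96 42 -> value 1084190 (3 byte(s))

Answer: 5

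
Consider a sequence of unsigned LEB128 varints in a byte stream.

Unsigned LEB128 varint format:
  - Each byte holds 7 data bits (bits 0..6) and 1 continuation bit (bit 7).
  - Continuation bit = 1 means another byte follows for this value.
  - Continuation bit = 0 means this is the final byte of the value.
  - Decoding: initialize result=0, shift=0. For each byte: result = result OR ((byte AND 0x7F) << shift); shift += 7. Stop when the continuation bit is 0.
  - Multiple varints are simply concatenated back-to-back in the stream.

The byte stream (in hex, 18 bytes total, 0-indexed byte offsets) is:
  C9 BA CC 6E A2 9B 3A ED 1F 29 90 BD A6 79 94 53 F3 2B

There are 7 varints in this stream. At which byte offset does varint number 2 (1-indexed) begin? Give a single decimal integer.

  byte[0]=0xC9 cont=1 payload=0x49=73: acc |= 73<<0 -> acc=73 shift=7
  byte[1]=0xBA cont=1 payload=0x3A=58: acc |= 58<<7 -> acc=7497 shift=14
  byte[2]=0xCC cont=1 payload=0x4C=76: acc |= 76<<14 -> acc=1252681 shift=21
  byte[3]=0x6E cont=0 payload=0x6E=110: acc |= 110<<21 -> acc=231939401 shift=28 [end]
Varint 1: bytes[0:4] = C9 BA CC 6E -> value 231939401 (4 byte(s))
  byte[4]=0xA2 cont=1 payload=0x22=34: acc |= 34<<0 -> acc=34 shift=7
  byte[5]=0x9B cont=1 payload=0x1B=27: acc |= 27<<7 -> acc=3490 shift=14
  byte[6]=0x3A cont=0 payload=0x3A=58: acc |= 58<<14 -> acc=953762 shift=21 [end]
Varint 2: bytes[4:7] = A2 9B 3A -> value 953762 (3 byte(s))
  byte[7]=0xED cont=1 payload=0x6D=109: acc |= 109<<0 -> acc=109 shift=7
  byte[8]=0x1F cont=0 payload=0x1F=31: acc |= 31<<7 -> acc=4077 shift=14 [end]
Varint 3: bytes[7:9] = ED 1F -> value 4077 (2 byte(s))
  byte[9]=0x29 cont=0 payload=0x29=41: acc |= 41<<0 -> acc=41 shift=7 [end]
Varint 4: bytes[9:10] = 29 -> value 41 (1 byte(s))
  byte[10]=0x90 cont=1 payload=0x10=16: acc |= 16<<0 -> acc=16 shift=7
  byte[11]=0xBD cont=1 payload=0x3D=61: acc |= 61<<7 -> acc=7824 shift=14
  byte[12]=0xA6 cont=1 payload=0x26=38: acc |= 38<<14 -> acc=630416 shift=21
  byte[13]=0x79 cont=0 payload=0x79=121: acc |= 121<<21 -> acc=254385808 shift=28 [end]
Varint 5: bytes[10:14] = 90 BD A6 79 -> value 254385808 (4 byte(s))
  byte[14]=0x94 cont=1 payload=0x14=20: acc |= 20<<0 -> acc=20 shift=7
  byte[15]=0x53 cont=0 payload=0x53=83: acc |= 83<<7 -> acc=10644 shift=14 [end]
Varint 6: bytes[14:16] = 94 53 -> value 10644 (2 byte(s))
  byte[16]=0xF3 cont=1 payload=0x73=115: acc |= 115<<0 -> acc=115 shift=7
  byte[17]=0x2B cont=0 payload=0x2B=43: acc |= 43<<7 -> acc=5619 shift=14 [end]
Varint 7: bytes[16:18] = F3 2B -> value 5619 (2 byte(s))

Answer: 4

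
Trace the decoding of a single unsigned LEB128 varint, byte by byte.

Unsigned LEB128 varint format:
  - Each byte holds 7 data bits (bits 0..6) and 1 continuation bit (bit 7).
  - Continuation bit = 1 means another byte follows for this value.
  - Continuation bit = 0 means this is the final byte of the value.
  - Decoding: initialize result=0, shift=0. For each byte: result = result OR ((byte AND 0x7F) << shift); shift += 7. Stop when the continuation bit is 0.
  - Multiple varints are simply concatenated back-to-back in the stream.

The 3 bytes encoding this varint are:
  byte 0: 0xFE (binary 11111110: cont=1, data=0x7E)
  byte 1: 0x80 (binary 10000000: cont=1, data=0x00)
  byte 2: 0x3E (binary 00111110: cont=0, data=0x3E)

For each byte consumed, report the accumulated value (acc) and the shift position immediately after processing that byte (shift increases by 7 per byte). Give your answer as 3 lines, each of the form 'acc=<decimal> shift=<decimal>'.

Answer: acc=126 shift=7
acc=126 shift=14
acc=1015934 shift=21

Derivation:
byte 0=0xFE: payload=0x7E=126, contrib = 126<<0 = 126; acc -> 126, shift -> 7
byte 1=0x80: payload=0x00=0, contrib = 0<<7 = 0; acc -> 126, shift -> 14
byte 2=0x3E: payload=0x3E=62, contrib = 62<<14 = 1015808; acc -> 1015934, shift -> 21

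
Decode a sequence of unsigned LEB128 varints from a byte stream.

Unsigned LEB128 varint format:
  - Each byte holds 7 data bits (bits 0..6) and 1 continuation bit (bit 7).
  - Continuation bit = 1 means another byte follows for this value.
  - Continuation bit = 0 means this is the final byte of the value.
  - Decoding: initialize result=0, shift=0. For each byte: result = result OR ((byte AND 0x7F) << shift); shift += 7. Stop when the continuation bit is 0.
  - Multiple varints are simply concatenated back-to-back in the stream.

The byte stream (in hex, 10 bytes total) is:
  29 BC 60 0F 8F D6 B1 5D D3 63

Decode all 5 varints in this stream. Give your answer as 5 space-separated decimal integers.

Answer: 41 12348 15 195848975 12755

Derivation:
  byte[0]=0x29 cont=0 payload=0x29=41: acc |= 41<<0 -> acc=41 shift=7 [end]
Varint 1: bytes[0:1] = 29 -> value 41 (1 byte(s))
  byte[1]=0xBC cont=1 payload=0x3C=60: acc |= 60<<0 -> acc=60 shift=7
  byte[2]=0x60 cont=0 payload=0x60=96: acc |= 96<<7 -> acc=12348 shift=14 [end]
Varint 2: bytes[1:3] = BC 60 -> value 12348 (2 byte(s))
  byte[3]=0x0F cont=0 payload=0x0F=15: acc |= 15<<0 -> acc=15 shift=7 [end]
Varint 3: bytes[3:4] = 0F -> value 15 (1 byte(s))
  byte[4]=0x8F cont=1 payload=0x0F=15: acc |= 15<<0 -> acc=15 shift=7
  byte[5]=0xD6 cont=1 payload=0x56=86: acc |= 86<<7 -> acc=11023 shift=14
  byte[6]=0xB1 cont=1 payload=0x31=49: acc |= 49<<14 -> acc=813839 shift=21
  byte[7]=0x5D cont=0 payload=0x5D=93: acc |= 93<<21 -> acc=195848975 shift=28 [end]
Varint 4: bytes[4:8] = 8F D6 B1 5D -> value 195848975 (4 byte(s))
  byte[8]=0xD3 cont=1 payload=0x53=83: acc |= 83<<0 -> acc=83 shift=7
  byte[9]=0x63 cont=0 payload=0x63=99: acc |= 99<<7 -> acc=12755 shift=14 [end]
Varint 5: bytes[8:10] = D3 63 -> value 12755 (2 byte(s))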